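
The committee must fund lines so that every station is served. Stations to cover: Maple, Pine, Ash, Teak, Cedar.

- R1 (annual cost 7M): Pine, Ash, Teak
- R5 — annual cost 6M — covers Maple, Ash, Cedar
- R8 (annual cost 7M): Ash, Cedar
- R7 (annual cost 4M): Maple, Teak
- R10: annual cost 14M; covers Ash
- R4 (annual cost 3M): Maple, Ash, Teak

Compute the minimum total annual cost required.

This is a weighted set-cover instance.
The greedy cost-per-new-station heuristic would pick R4, R5, and R1 for 16, but a cheaper cover exists.
Choose R1 and R5: together they cover Maple, Pine, Ash, Teak, Cedar — every station.
Total annual cost: 7 + 6 = 13.
No cover costs less than 13.

13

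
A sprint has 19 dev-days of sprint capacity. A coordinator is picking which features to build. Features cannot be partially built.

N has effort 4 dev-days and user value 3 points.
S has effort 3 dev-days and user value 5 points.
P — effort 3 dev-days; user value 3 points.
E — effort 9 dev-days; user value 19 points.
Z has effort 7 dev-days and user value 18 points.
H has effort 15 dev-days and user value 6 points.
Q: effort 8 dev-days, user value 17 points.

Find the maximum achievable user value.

S + E + Z: effort 3 + 9 + 7 = 19 ≤ 19, user value 5 + 19 + 18 = 42.
P + E + Z: effort 3 + 9 + 7 = 19 ≤ 19, user value 3 + 19 + 18 = 40.
S + Z + Q: effort 3 + 7 + 8 = 18 ≤ 19, user value 5 + 18 + 17 = 40.
Best is S, E, and Z with total user value 42.

42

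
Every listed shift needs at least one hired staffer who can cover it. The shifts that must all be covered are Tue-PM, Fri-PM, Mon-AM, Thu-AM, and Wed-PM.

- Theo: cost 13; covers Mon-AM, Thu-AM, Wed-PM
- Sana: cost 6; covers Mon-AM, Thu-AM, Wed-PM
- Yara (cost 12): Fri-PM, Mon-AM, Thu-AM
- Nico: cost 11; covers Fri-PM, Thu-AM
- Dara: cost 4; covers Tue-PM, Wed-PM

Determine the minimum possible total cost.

Choose Yara and Dara: together they cover Tue-PM, Fri-PM, Mon-AM, Thu-AM, Wed-PM — every shift.
Total cost: 12 + 4 = 16.

16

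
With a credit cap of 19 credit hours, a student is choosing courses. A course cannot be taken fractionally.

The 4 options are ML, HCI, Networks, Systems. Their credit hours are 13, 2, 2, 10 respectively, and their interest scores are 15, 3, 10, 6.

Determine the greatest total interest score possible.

28

This is a 0-1 knapsack instance.
ML + HCI + Networks: credit hours 13 + 2 + 2 = 17 ≤ 19, interest score 15 + 3 + 10 = 28.
ML + Networks: credit hours 13 + 2 = 15 ≤ 19, interest score 15 + 10 = 25.
HCI + Networks + Systems: credit hours 2 + 2 + 10 = 14 ≤ 19, interest score 3 + 10 + 6 = 19.
Best is ML, HCI, and Networks with total interest score 28.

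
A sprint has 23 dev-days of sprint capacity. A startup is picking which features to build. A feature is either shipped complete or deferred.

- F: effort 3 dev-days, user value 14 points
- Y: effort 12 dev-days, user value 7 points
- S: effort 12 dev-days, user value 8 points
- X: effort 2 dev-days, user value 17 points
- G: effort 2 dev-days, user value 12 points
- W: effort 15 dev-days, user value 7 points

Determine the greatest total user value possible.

51

Take F, S, X, and G: effort 3 + 12 + 2 + 2 = 19 ≤ 23, user value 14 + 8 + 17 + 12 = 51.
No other feasible combination does better.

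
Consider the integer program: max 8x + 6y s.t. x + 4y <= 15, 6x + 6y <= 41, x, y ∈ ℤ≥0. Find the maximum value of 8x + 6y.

48

The continuous relaxation peaks at (6.83, 0) with value 54.67; rounding to a feasible lattice point costs some objective.
(x,y)=(6,0): 1·6+4·0=6≤15, 6·6+6·0=36≤41, objective 48.
(x,y)=(5,1): 1·5+4·1=9≤15, 6·5+6·1=36≤41, objective 46.
The best lattice point is (6,0), giving 48.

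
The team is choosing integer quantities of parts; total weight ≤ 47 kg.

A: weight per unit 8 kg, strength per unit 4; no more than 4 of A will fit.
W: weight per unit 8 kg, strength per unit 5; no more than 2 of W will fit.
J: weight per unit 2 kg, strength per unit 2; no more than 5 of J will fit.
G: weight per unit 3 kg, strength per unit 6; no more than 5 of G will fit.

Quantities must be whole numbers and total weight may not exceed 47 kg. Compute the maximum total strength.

This is a bounded integer knapsack.
G has the best ratio (6/3); taking only G gives at most 5×6 = 30 (stopped by the supply cap of 5).
Mixing does better — 1×A, 2×W, 4×J, and 5×G: weight 47 ≤ 47, strength 1·4 + 2·5 + 4·2 + 5·6 = 52.

52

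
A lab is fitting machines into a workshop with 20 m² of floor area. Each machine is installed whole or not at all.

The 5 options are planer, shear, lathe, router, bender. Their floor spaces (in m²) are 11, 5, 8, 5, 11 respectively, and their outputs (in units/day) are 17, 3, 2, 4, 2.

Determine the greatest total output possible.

21

Treat it as a binary knapsack problem.
planer + router: floor space 11 + 5 = 16 ≤ 20, output 17 + 4 = 21.
planer + shear: floor space 11 + 5 = 16 ≤ 20, output 17 + 3 = 20.
Best is planer and router with total output 21.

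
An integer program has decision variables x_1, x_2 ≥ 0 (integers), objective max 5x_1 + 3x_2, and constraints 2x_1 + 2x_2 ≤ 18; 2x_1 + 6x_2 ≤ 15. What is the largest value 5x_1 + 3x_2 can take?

35

(x_1,x_2)=(7,0): 2·7+2·0=14≤18, 2·7+6·0=14≤15, objective 35.
(x_1,x_2)=(6,0): 2·6+2·0=12≤18, 2·6+6·0=12≤15, objective 30.
No feasible integer point exceeds 35.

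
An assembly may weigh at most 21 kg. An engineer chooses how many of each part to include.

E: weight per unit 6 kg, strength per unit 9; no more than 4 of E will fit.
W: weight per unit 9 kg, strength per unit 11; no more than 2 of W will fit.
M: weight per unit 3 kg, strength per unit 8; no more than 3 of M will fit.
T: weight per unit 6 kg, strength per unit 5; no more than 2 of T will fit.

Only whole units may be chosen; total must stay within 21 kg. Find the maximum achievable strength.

42

This is a bounded integer knapsack.
M has the best ratio (8/3); taking only M gives at most 3×8 = 24 (stopped by the supply cap of 3).
Mixing does better — 2×E and 3×M: weight 21 ≤ 21, strength 2·9 + 3·8 = 42.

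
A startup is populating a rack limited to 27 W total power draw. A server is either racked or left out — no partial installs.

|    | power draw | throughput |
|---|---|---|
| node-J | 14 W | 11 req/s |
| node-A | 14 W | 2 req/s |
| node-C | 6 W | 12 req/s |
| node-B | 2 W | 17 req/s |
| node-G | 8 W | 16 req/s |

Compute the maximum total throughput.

node-J + node-B + node-G: power draw 14 + 2 + 8 = 24 ≤ 27, throughput 11 + 17 + 16 = 44.
node-C + node-B + node-G: power draw 6 + 2 + 8 = 16 ≤ 27, throughput 12 + 17 + 16 = 45.
Best is node-C, node-B, and node-G with total throughput 45.

45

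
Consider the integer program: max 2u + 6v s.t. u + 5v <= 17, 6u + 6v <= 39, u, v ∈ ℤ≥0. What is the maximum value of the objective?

The continuous relaxation peaks at (3.88, 2.62) with value 23.50; rounding to a feasible lattice point costs some objective.
(u,v)=(2,3): 1·2+5·3=17≤17, 6·2+6·3=30≤39, objective 22.
(u,v)=(4,2): 1·4+5·2=14≤17, 6·4+6·2=36≤39, objective 20.
(u,v)=(1,3): 1·1+5·3=16≤17, 6·1+6·3=24≤39, objective 20.
Maximum is 22 at (u,v)=(2,3).

22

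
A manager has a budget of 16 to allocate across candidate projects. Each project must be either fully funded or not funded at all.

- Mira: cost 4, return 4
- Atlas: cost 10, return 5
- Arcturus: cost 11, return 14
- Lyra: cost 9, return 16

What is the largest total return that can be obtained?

This is a 0-1 knapsack instance.
Allowing fractional choices, the relaxed optimum would be about 24.9, but projects are indivisible.
Mira + Lyra: cost 4 + 9 = 13 ≤ 16, return 4 + 16 = 20.
Mira + Arcturus: cost 4 + 11 = 15 ≤ 16, return 4 + 14 = 18.
Lyra: cost 9 ≤ 16, return 16.
Best is Mira and Lyra with total return 20.

20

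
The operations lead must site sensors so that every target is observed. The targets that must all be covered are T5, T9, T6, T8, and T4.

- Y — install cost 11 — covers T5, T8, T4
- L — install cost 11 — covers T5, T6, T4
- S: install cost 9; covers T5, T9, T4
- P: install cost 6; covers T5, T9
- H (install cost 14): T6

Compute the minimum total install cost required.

28

Choose Y, L, and P: together they cover T5, T9, T6, T8, T4 — every target.
Total install cost: 11 + 11 + 6 = 28.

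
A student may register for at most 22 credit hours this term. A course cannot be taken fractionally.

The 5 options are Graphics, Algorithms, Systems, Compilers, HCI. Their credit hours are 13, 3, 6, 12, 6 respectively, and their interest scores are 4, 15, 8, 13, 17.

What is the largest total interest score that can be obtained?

Algorithms + Compilers + HCI: credit hours 3 + 12 + 6 = 21 ≤ 22, interest score 15 + 13 + 17 = 45.
Algorithms + Systems + Compilers: credit hours 3 + 6 + 12 = 21 ≤ 22, interest score 15 + 8 + 13 = 36.
Algorithms + Systems + HCI: credit hours 3 + 6 + 6 = 15 ≤ 22, interest score 15 + 8 + 17 = 40.
Best is Algorithms, Compilers, and HCI with total interest score 45.

45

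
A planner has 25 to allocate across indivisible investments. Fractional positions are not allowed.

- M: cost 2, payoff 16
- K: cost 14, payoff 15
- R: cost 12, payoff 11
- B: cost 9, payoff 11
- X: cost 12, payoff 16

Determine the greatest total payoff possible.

M + K + B: cost 2 + 14 + 9 = 25 ≤ 25, payoff 16 + 15 + 11 = 42.
M + R + B: cost 2 + 12 + 9 = 23 ≤ 25, payoff 16 + 11 + 11 = 38.
M + B + X: cost 2 + 9 + 12 = 23 ≤ 25, payoff 16 + 11 + 16 = 43.
Best is M, B, and X with total payoff 43.

43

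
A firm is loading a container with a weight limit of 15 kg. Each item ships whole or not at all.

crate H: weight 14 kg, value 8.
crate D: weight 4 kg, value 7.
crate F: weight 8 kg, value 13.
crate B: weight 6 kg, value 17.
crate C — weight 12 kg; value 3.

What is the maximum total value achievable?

30

Allowing fractional choices, the relaxed optimum would be about 32.1, but items are indivisible.
crate D + crate B: weight 4 + 6 = 10 ≤ 15, value 7 + 17 = 24.
crate F + crate B: weight 8 + 6 = 14 ≤ 15, value 13 + 17 = 30.
crate D + crate F: weight 4 + 8 = 12 ≤ 15, value 7 + 13 = 20.
Best is crate F and crate B with total value 30.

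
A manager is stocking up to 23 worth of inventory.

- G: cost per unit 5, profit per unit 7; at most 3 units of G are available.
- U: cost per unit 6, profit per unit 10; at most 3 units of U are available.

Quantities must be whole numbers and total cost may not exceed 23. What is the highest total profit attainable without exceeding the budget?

37

Take 1×G and 3×U: cost 23 ≤ 23, profit 1·7 + 3·10 = 37.
U has the best ratio (10/6) and is taken to its limit of 3; remaining capacity is filled optimally with the others.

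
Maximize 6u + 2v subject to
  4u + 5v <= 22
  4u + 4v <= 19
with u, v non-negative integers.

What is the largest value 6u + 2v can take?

Relaxing integrality, the LP optimum is 28.50 at (u,v) = (4.75, 0), which is not an integer point.
(u,v)=(4,0): 4·4+5·0=16≤22, 4·4+4·0=16≤19, objective 24.
(u,v)=(3,1): 4·3+5·1=17≤22, 4·3+4·1=16≤19, objective 20.
(u,v)=(3,0): 4·3+5·0=12≤22, 4·3+4·0=12≤19, objective 18.
No feasible integer point exceeds 24.

24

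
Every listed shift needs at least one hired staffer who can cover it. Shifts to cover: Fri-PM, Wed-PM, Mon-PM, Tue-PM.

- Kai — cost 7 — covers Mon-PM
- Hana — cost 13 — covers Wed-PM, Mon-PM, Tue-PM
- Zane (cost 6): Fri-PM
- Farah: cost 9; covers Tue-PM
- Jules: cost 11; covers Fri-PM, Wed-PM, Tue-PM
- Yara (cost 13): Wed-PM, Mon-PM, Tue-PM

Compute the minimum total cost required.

18

Choose Kai and Jules: together they cover Fri-PM, Wed-PM, Mon-PM, Tue-PM — every shift.
Total cost: 7 + 11 = 18.
No cover costs less than 18.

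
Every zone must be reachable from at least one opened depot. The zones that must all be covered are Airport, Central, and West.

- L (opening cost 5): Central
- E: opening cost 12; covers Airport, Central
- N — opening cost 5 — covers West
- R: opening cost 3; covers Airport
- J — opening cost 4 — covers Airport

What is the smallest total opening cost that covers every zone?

Choose L, N, and R: together they cover Airport, Central, West — every zone.
Total opening cost: 5 + 5 + 3 = 13.
No cover costs less than 13.

13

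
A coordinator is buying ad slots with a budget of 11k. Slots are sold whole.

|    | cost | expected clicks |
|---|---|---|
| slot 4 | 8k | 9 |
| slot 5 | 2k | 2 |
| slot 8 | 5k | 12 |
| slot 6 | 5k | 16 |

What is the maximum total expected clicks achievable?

28

Allowing fractional choices, the relaxed optimum would be about 29.1, but ad slots are indivisible.
slot 5 + slot 6: cost 2 + 5 = 7 ≤ 11, expected clicks 2 + 16 = 18.
slot 6: cost 5 ≤ 11, expected clicks 16.
slot 8 + slot 6: cost 5 + 5 = 10 ≤ 11, expected clicks 12 + 16 = 28.
Best is slot 8 and slot 6 with total expected clicks 28.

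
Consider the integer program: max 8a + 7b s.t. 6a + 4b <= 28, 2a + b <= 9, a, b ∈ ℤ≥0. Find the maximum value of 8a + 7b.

49

(a,b)=(0,7): 6·0+4·7=28≤28, 2·0+1·7=7≤9, objective 49.
(a,b)=(0,6): 6·0+4·6=24≤28, 2·0+1·6=6≤9, objective 42.
Maximum is 49 at (a,b)=(0,7).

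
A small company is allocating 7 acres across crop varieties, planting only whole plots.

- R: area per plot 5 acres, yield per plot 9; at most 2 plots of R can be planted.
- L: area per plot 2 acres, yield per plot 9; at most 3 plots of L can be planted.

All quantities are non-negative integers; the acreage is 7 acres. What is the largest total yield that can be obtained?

This is a bounded integer knapsack.
Take 3×L: area 6 ≤ 7, yield 3·9 = 27.
L has the best ratio (9/2) and is taken to its limit of 3; remaining capacity is filled optimally with the others.

27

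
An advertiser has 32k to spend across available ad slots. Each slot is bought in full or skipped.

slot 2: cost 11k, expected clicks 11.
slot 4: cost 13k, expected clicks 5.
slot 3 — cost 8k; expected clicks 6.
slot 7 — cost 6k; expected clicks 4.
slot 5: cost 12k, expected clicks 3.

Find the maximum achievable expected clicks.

This is an integer program with binary decision variables.
slot 2 + slot 3 + slot 7: cost 11 + 8 + 6 = 25 ≤ 32, expected clicks 11 + 6 + 4 = 21.
slot 2 + slot 4 + slot 3: cost 11 + 13 + 8 = 32 ≤ 32, expected clicks 11 + 5 + 6 = 22.
Best is slot 2, slot 4, and slot 3 with total expected clicks 22.

22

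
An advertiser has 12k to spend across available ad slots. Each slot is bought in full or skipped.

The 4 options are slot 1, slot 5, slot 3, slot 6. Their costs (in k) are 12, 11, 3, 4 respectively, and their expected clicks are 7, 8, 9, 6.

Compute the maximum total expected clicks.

15

slot 3: cost 3 ≤ 12, expected clicks 9.
slot 3 + slot 6: cost 3 + 4 = 7 ≤ 12, expected clicks 9 + 6 = 15.
Best is slot 3 and slot 6 with total expected clicks 15.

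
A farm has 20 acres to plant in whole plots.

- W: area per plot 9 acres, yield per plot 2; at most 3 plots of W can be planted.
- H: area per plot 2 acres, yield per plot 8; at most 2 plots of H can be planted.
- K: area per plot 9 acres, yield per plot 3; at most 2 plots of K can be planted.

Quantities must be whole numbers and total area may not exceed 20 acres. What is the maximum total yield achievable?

19

Take 2×H and 1×K: area 13 ≤ 20, yield 2·8 + 1·3 = 19.
H has the best ratio (8/2) and is taken to its limit of 2; remaining capacity is filled optimally with the others.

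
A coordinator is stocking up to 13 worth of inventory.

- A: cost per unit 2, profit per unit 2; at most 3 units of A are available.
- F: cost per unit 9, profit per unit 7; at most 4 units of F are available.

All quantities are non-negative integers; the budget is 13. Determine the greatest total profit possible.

Take 2×A and 1×F: cost 13 ≤ 13, profit 2·2 + 1·7 = 11.
No other integer combination yields more.

11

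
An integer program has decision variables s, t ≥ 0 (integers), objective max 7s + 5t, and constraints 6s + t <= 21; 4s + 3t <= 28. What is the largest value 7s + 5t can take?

Relaxing integrality, the LP optimum is 47.50 at (s,t) = (2.5, 6), which is not an integer point.
(s,t)=(1,8): 6·1+1·8=14≤21, 4·1+3·8=28≤28, objective 47.
(s,t)=(0,9): 6·0+1·9=9≤21, 4·0+3·9=27≤28, objective 45.
(s,t)=(2,6): 6·2+1·6=18≤21, 4·2+3·6=26≤28, objective 44.
Maximum is 47 at (s,t)=(1,8).

47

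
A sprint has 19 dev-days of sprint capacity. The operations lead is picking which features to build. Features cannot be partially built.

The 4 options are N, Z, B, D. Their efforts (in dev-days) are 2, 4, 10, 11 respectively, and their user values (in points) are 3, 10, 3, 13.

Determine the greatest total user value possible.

26

Z + D: effort 4 + 11 = 15 ≤ 19, user value 10 + 13 = 23.
N + Z + D: effort 2 + 4 + 11 = 17 ≤ 19, user value 3 + 10 + 13 = 26.
Best is N, Z, and D with total user value 26.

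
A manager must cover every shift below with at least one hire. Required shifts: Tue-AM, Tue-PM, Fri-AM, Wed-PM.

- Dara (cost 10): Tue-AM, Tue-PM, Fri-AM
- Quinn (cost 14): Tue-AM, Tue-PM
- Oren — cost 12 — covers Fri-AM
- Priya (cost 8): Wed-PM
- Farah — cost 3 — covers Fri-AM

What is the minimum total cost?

18

This is an integer covering problem.
Choose Dara and Priya: together they cover Tue-AM, Tue-PM, Fri-AM, Wed-PM — every shift.
Total cost: 10 + 8 = 18.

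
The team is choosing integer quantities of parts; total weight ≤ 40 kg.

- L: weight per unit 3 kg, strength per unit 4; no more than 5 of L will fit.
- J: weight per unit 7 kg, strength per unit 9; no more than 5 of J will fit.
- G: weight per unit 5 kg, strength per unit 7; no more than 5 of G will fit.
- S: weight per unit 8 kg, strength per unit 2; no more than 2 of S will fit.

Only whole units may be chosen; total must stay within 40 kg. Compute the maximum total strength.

55

5×L and 5×G: weight 40 ≤ 40, strength 5·4 + 5·7 = 55.
2×L, 2×J, and 4×G: weight 40 ≤ 40, strength 2·4 + 2·9 + 4·7 = 54.
Best is 55.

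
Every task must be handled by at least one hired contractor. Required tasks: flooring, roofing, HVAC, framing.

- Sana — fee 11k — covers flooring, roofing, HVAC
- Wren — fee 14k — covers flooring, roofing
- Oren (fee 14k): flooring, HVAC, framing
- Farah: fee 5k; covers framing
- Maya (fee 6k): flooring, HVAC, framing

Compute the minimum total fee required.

16

The greedy cost-per-new-task heuristic would pick Maya and Sana for 17, but a cheaper cover exists.
Choose Sana and Farah: together they cover flooring, roofing, HVAC, framing — every task.
Total fee: 11 + 5 = 16.
No cover costs less than 16.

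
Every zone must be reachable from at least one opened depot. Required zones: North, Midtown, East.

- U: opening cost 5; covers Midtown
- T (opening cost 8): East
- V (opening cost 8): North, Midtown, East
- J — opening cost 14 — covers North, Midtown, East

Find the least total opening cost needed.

V alone covers North, Midtown, East — every zone.
Total opening cost: 8.
No cover costs less than 8.

8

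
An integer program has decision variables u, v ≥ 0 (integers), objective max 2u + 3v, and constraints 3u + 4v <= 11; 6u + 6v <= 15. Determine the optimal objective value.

6

(u,v)=(0,2) is feasible, giving 6.
(u,v)=(1,1) is feasible, giving 5.
(u,v)=(0,1) is feasible, giving 3.
No feasible integer point exceeds 6.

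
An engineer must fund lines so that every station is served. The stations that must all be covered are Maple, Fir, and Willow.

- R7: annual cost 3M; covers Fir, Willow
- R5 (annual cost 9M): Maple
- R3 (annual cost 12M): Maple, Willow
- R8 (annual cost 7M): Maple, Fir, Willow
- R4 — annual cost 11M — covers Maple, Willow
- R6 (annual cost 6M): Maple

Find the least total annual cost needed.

7

R8 alone covers Maple, Fir, Willow — every station.
Total annual cost: 7.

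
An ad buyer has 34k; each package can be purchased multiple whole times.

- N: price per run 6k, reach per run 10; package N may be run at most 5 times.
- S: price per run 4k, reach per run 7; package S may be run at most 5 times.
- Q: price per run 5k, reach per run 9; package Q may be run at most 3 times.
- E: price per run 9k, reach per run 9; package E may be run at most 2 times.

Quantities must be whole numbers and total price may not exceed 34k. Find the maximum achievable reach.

59

Take 2×N, 3×S, and 2×Q: price 34 ≤ 34, reach 2·10 + 3·7 + 2·9 = 59.
No other integer combination yields more.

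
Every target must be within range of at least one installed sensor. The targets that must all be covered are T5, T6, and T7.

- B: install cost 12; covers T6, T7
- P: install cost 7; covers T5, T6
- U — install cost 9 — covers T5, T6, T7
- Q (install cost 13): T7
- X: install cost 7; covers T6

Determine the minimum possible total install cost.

9

This is an integer covering problem.
U alone covers T5, T6, T7 — every target.
Total install cost: 9.
No cover costs less than 9.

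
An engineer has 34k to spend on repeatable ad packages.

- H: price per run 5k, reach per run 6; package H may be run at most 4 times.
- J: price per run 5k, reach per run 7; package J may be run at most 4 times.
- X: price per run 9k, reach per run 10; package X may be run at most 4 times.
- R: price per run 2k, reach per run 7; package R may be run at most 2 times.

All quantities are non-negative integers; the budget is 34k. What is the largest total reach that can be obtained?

54

R has the best ratio (7/2); taking only R gives at most 2×7 = 14 (stopped by the supply cap of 2).
Mixing does better — 2×H, 4×J, and 2×R: price 34 ≤ 34, reach 2·6 + 4·7 + 2·7 = 54.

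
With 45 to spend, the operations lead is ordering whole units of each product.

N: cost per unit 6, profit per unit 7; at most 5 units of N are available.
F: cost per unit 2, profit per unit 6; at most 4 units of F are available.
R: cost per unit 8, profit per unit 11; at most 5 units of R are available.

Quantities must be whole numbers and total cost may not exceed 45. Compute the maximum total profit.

71

F has the best ratio (6/2); taking only F gives at most 4×6 = 24 (stopped by the supply cap of 4).
Mixing does better — 2×N, 4×F, and 3×R: cost 44 ≤ 45, profit 2·7 + 4·6 + 3·11 = 71.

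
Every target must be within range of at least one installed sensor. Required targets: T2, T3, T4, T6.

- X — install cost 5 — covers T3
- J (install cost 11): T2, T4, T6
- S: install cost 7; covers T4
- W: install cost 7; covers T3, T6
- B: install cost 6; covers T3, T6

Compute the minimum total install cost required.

The greedy cost-per-new-target heuristic would pick B and J for 17, but a cheaper cover exists.
Choose X and J: together they cover T2, T3, T4, T6 — every target.
Total install cost: 5 + 11 = 16.
No cover costs less than 16.

16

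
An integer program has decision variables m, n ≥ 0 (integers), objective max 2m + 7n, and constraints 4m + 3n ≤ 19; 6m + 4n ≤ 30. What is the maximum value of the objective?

(m,n)=(0,6): 4·0+3·6=18≤19, 6·0+4·6=24≤30, objective 42.
(m,n)=(1,5): 4·1+3·5=19≤19, 6·1+4·5=26≤30, objective 37.
The best lattice point is (0,6), giving 42.

42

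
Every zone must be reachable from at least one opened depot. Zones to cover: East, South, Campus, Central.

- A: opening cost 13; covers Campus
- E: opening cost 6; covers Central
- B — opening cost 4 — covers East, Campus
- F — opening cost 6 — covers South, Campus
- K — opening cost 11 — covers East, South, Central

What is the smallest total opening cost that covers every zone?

Choose B and K: together they cover East, South, Campus, Central — every zone.
Total opening cost: 4 + 11 = 15.
No cover costs less than 15.

15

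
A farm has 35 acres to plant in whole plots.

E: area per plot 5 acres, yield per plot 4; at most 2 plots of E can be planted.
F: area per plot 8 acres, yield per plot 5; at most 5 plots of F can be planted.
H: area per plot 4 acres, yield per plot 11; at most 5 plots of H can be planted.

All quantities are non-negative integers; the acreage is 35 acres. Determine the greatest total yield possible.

Take 1×E, 1×F, and 5×H: area 33 ≤ 35, yield 1·4 + 1·5 + 5·11 = 64.
H has the best ratio (11/4) and is taken to its limit of 5; remaining capacity is filled optimally with the others.

64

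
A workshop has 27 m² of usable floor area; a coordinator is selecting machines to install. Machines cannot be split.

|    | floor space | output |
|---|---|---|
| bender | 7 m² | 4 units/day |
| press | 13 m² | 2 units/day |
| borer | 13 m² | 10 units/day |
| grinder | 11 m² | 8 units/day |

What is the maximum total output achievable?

Allowing fractional choices, the relaxed optimum would be about 19.7, but machines are indivisible.
bender + borer: floor space 7 + 13 = 20 ≤ 27, output 4 + 10 = 14.
borer + grinder: floor space 13 + 11 = 24 ≤ 27, output 10 + 8 = 18.
bender + grinder: floor space 7 + 11 = 18 ≤ 27, output 4 + 8 = 12.
Best is borer and grinder with total output 18.

18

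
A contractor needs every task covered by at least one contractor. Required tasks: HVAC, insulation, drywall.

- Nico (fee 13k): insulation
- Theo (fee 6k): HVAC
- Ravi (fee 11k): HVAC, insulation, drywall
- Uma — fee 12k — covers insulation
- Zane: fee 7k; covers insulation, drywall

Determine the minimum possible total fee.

The greedy cost-per-new-task heuristic would pick Zane and Theo for 13, but a cheaper cover exists.
Ravi alone covers HVAC, insulation, drywall — every task.
Total fee: 11.
No cover costs less than 11.

11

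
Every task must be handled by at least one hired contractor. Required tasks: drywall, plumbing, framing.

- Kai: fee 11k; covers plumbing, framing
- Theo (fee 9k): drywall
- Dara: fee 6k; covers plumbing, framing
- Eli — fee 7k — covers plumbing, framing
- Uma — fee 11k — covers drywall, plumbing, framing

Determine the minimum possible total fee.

This is an integer covering problem.
The greedy cost-per-new-task heuristic would pick Dara and Theo for 15, but a cheaper cover exists.
Uma alone covers drywall, plumbing, framing — every task.
Total fee: 11.
No cover costs less than 11.

11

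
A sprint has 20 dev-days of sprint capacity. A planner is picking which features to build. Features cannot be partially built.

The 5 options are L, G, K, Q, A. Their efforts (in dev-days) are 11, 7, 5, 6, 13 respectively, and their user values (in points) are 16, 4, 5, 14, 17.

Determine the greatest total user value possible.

This is an integer program with binary decision variables.
Allowing fractional choices, the relaxed optimum would be about 33.9, but features are indivisible.
G + K + Q: effort 7 + 5 + 6 = 18 ≤ 20, user value 4 + 5 + 14 = 23.
L + Q: effort 11 + 6 = 17 ≤ 20, user value 16 + 14 = 30.
Q + A: effort 6 + 13 = 19 ≤ 20, user value 14 + 17 = 31.
Best is Q and A with total user value 31.

31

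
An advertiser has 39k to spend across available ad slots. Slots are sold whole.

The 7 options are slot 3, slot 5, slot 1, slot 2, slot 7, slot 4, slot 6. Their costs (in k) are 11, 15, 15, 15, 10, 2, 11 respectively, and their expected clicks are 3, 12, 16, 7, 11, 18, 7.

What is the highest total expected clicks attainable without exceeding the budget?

52

This is an integer program with binary decision variables.
Allowing fractional choices, the relaxed optimum would be about 54.6, but ad slots are indivisible.
slot 3 + slot 1 + slot 7 + slot 4: cost 11 + 15 + 10 + 2 = 38 ≤ 39, expected clicks 3 + 16 + 11 + 18 = 48.
slot 5 + slot 7 + slot 4 + slot 6: cost 15 + 10 + 2 + 11 = 38 ≤ 39, expected clicks 12 + 11 + 18 + 7 = 48.
slot 1 + slot 7 + slot 4 + slot 6: cost 15 + 10 + 2 + 11 = 38 ≤ 39, expected clicks 16 + 11 + 18 + 7 = 52.
Best is slot 1, slot 7, slot 4, and slot 6 with total expected clicks 52.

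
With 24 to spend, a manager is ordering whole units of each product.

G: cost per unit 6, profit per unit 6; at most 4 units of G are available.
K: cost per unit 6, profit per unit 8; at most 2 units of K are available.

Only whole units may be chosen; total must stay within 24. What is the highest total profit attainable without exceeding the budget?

28

K has the best ratio (8/6); taking only K gives at most 2×8 = 16 (stopped by the supply cap of 2).
Mixing does better — 2×G and 2×K: cost 24 ≤ 24, profit 2·6 + 2·8 = 28.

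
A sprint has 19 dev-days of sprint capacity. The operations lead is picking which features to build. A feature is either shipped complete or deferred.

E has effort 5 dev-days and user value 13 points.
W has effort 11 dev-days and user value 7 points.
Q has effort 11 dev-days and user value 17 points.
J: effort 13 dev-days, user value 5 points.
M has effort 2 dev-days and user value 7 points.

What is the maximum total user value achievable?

37

This is a 0-1 knapsack instance.
Take E, Q, and M: effort 5 + 11 + 2 = 18 ≤ 19, user value 13 + 17 + 7 = 37.
No other feasible combination does better.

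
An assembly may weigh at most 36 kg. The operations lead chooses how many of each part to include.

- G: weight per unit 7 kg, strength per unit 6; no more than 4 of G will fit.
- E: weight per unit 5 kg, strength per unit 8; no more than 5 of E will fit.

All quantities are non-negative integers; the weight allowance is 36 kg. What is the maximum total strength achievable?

E has the best ratio (8/5); taking only E gives at most 5×8 = 40 (stopped by the supply cap of 5).
Mixing does better — 1×G and 5×E: weight 32 ≤ 36, strength 1·6 + 5·8 = 46.

46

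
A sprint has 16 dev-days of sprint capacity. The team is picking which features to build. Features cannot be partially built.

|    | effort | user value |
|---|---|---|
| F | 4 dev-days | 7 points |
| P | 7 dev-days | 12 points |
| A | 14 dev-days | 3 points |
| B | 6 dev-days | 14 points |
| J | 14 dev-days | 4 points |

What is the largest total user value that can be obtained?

Take P and B: effort 7 + 6 = 13 ≤ 16, user value 12 + 14 = 26.
No other feasible combination does better.

26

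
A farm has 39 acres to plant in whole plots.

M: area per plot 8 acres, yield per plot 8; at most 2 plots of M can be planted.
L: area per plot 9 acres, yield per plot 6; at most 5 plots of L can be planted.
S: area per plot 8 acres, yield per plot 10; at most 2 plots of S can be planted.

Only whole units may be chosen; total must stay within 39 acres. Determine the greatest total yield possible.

36

S has the best ratio (10/8); taking only S gives at most 2×10 = 20 (stopped by the supply cap of 2).
Mixing does better — 2×M and 2×S: area 32 ≤ 39, yield 2·8 + 2·10 = 36.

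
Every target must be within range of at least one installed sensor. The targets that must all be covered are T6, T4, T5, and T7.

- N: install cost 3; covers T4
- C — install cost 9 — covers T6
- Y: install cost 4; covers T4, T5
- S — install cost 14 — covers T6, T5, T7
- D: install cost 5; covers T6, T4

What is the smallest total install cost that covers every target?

Choose N and S: together they cover T6, T4, T5, T7 — every target.
Total install cost: 3 + 14 = 17.

17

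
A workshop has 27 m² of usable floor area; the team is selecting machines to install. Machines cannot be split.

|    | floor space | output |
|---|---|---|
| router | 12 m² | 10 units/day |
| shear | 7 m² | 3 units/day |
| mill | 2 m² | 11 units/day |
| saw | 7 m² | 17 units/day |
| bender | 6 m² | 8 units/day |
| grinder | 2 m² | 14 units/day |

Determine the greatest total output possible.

53

This is an integer program with binary decision variables.
Allowing fractional choices, the relaxed optimum would be about 58.3, but machines are indivisible.
shear + mill + saw + bender + grinder: floor space 7 + 2 + 7 + 6 + 2 = 24 ≤ 27, output 3 + 11 + 17 + 8 + 14 = 53.
router + mill + saw + grinder: floor space 12 + 2 + 7 + 2 = 23 ≤ 27, output 10 + 11 + 17 + 14 = 52.
Best is shear, mill, saw, bender, and grinder with total output 53.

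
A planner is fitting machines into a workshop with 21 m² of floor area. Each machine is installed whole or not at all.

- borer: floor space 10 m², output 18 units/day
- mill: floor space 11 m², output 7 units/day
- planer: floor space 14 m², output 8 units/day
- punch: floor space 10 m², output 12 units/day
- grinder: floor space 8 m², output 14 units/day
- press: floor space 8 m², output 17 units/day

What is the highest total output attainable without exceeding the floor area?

Allowing fractional choices, the relaxed optimum would be about 40.2, but machines are indivisible.
borer + grinder: floor space 10 + 8 = 18 ≤ 21, output 18 + 14 = 32.
grinder + press: floor space 8 + 8 = 16 ≤ 21, output 14 + 17 = 31.
borer + press: floor space 10 + 8 = 18 ≤ 21, output 18 + 17 = 35.
Best is borer and press with total output 35.

35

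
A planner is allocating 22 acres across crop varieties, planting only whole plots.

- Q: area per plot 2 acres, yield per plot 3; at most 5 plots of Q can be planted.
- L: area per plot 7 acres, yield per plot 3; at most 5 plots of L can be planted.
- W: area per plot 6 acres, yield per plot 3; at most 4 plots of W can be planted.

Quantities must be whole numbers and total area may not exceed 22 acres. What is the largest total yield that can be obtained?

21

This is a bounded integer knapsack.
Q has the best ratio (3/2); taking only Q gives at most 5×3 = 15 (stopped by the supply cap of 5).
Mixing does better — 5×Q and 2×W: area 22 ≤ 22, yield 5·3 + 2·3 = 21.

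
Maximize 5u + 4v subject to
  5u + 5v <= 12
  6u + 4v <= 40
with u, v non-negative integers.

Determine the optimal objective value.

10

(u,v)=(2,0) is feasible, giving 10.
(u,v)=(1,1) is feasible, giving 9.
No feasible integer point exceeds 10.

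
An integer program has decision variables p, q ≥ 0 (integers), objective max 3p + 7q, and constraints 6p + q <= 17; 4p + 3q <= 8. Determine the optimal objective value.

14

(p,q)=(0,2): 6·0+1·2=2≤17, 4·0+3·2=6≤8, objective 14.
(p,q)=(1,1): 6·1+1·1=7≤17, 4·1+3·1=7≤8, objective 10.
(p,q)=(0,1): 6·0+1·1=1≤17, 4·0+3·1=3≤8, objective 7.
No feasible integer point exceeds 14.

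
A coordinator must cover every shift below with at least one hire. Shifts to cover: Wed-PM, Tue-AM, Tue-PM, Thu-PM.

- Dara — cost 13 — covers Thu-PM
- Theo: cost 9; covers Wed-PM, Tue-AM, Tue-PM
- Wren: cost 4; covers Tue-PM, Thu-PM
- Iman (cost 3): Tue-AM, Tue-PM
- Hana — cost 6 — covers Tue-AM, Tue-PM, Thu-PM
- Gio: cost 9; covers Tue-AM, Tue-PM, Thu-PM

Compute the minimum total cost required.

Choose Theo and Wren: together they cover Wed-PM, Tue-AM, Tue-PM, Thu-PM — every shift.
Total cost: 9 + 4 = 13.

13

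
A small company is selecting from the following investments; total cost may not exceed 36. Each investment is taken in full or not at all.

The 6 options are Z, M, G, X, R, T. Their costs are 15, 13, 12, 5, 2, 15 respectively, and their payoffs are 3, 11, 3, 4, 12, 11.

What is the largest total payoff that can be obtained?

38

Treat it as a binary knapsack problem.
Allowing fractional choices, the relaxed optimum would be about 38.2, but investments are indivisible.
M + R + T: cost 13 + 2 + 15 = 30 ≤ 36, payoff 11 + 12 + 11 = 34.
M + X + R + T: cost 13 + 5 + 2 + 15 = 35 ≤ 36, payoff 11 + 4 + 12 + 11 = 38.
M + G + X + R: cost 13 + 12 + 5 + 2 = 32 ≤ 36, payoff 11 + 3 + 4 + 12 = 30.
Best is M, X, R, and T with total payoff 38.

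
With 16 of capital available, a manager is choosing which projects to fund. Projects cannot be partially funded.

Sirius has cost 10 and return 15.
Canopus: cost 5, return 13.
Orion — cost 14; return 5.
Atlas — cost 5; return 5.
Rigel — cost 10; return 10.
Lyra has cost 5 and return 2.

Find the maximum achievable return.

Sirius + Canopus: cost 10 + 5 = 15 ≤ 16, return 15 + 13 = 28.
Canopus + Rigel: cost 5 + 10 = 15 ≤ 16, return 13 + 10 = 23.
Sirius + Atlas: cost 10 + 5 = 15 ≤ 16, return 15 + 5 = 20.
Best is Sirius and Canopus with total return 28.

28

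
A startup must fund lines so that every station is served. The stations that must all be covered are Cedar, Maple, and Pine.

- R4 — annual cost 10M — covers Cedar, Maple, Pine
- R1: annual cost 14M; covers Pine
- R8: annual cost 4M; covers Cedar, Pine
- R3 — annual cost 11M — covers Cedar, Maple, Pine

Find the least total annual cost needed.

This is a weighted set-cover instance.
The greedy cost-per-new-station heuristic would pick R8 and R4 for 14, but a cheaper cover exists.
R4 alone covers Cedar, Maple, Pine — every station.
Total annual cost: 10.
No cover costs less than 10.

10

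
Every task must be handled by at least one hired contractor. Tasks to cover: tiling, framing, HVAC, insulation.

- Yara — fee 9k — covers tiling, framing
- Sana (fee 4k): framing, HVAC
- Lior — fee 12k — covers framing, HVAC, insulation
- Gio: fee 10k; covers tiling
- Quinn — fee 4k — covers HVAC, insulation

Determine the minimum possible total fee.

The greedy cost-per-new-task heuristic would pick Sana, Quinn, and Yara for 17, but a cheaper cover exists.
Choose Yara and Quinn: together they cover tiling, framing, HVAC, insulation — every task.
Total fee: 9 + 4 = 13.
No cover costs less than 13.

13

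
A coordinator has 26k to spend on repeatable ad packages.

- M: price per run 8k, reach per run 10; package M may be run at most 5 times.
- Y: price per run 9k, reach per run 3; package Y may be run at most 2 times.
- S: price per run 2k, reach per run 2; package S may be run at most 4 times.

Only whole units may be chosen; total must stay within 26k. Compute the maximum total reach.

32

Take 3×M and 1×S: price 26 ≤ 26, reach 3·10 + 1·2 = 32.
No other integer combination yields more.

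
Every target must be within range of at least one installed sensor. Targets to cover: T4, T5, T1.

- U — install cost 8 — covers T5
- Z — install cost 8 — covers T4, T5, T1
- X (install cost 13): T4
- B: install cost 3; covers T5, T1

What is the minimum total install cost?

8

The greedy cost-per-new-target heuristic would pick B and Z for 11, but a cheaper cover exists.
Z alone covers T4, T5, T1 — every target.
Total install cost: 8.
No cover costs less than 8.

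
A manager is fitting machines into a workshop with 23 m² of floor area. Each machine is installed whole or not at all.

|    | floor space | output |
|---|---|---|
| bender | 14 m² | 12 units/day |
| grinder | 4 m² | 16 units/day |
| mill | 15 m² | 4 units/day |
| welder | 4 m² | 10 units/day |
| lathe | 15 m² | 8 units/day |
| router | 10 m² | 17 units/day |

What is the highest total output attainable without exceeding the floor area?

Allowing fractional choices, the relaxed optimum would be about 47.3, but machines are indivisible.
grinder + welder + lathe: floor space 4 + 4 + 15 = 23 ≤ 23, output 16 + 10 + 8 = 34.
bender + grinder + welder: floor space 14 + 4 + 4 = 22 ≤ 23, output 12 + 16 + 10 = 38.
grinder + welder + router: floor space 4 + 4 + 10 = 18 ≤ 23, output 16 + 10 + 17 = 43.
Best is grinder, welder, and router with total output 43.

43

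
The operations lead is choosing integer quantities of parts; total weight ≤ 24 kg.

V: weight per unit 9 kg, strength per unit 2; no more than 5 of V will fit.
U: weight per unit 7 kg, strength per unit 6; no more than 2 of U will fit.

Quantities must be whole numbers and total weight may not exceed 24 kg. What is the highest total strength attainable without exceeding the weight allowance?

14

U has the best ratio (6/7); taking only U gives at most 2×6 = 12 (stopped by the supply cap of 2).
Mixing does better — 1×V and 2×U: weight 23 ≤ 24, strength 1·2 + 2·6 = 14.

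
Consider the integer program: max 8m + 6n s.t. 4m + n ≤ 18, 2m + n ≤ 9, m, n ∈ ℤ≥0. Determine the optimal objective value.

54

(m,n)=(0,9) is feasible, giving 54.
(m,n)=(0,8) is feasible, giving 48.
No feasible integer point exceeds 54.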